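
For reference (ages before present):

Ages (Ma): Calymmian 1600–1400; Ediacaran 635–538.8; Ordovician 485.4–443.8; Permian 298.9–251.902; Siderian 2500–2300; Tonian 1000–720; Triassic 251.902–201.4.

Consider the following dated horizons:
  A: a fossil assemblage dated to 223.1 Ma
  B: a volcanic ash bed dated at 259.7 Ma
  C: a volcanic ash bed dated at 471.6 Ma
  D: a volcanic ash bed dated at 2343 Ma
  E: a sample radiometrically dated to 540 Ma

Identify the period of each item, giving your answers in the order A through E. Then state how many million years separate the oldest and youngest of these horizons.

A — Triassic; B — Permian; C — Ordovician; D — Siderian; E — Ediacaran; span 2119.9 million years

Match each age against the start–end ranges in the excerpt: A = 223.1 Ma → Triassic (251.902–201.4); B = 259.7 Ma → Permian (298.9–251.902); C = 471.6 Ma → Ordovician (485.4–443.8); D = 2343 Ma → Siderian (2500–2300); E = 540 Ma → Ediacaran (635–538.8).
The largest age is 2343 Ma and the smallest is 223.1 Ma; their difference is 2119.9 Myr.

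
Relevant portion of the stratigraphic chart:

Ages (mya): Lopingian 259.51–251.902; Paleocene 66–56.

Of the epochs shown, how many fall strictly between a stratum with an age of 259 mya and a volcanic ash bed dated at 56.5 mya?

Checking each listed span, none has both start < 259 Ma and end > 56.5 Ma — every epoch straddles one of the two dates or lies outside them — so the count is 0.

0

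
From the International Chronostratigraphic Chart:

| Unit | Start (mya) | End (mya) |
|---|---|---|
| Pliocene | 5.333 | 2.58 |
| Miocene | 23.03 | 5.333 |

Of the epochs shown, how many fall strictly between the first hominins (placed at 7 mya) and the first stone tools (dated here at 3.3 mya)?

The older date is 7 Ma and the younger is 3.3 Ma.
No epoch both begins after 7 Ma and ends before 3.3 Ma, so the count is 0.

0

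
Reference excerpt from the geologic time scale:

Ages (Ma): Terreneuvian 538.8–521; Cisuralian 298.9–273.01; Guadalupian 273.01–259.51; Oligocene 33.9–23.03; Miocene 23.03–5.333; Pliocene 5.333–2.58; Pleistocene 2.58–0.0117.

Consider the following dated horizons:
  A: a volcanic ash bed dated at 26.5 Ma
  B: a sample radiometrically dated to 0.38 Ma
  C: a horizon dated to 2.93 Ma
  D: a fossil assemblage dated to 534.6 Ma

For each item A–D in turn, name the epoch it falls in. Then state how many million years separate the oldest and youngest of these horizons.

A — Oligocene; B — Pleistocene; C — Pliocene; D — Terreneuvian; span 534.22 million years

A: 26.5 Ma lies in 33.9–23.03 Ma, so Oligocene.
B: 0.38 Ma lies in 2.58–0.0117 Ma, so Pleistocene.
C: 2.93 Ma lies in 5.333–2.58 Ma, so Pliocene.
D: 534.6 Ma lies in 538.8–521 Ma, so Terreneuvian.
Oldest = 534.6 Ma, youngest = 0.38 Ma → span 534.22 Myr.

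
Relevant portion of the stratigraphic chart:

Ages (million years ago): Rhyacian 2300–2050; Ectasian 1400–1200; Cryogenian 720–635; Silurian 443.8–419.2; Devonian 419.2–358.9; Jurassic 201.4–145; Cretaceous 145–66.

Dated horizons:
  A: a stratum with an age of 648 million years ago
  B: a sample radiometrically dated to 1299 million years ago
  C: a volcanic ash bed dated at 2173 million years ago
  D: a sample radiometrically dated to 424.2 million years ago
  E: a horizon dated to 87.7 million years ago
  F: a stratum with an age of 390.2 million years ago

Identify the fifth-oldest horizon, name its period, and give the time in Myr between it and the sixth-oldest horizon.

Larger Ma means older, so oldest first: C 2173 > B 1299 > A 648 > D 424.2 > F 390.2 > E 87.7.
Counting 5 along gives F (390.2 Ma); the excerpt puts that inside the Devonian, 419.2–358.9 Ma.
Next in line is E (87.7 Ma), and 390.2 − 87.7 = 302.5 Myr.

F, in the Devonian; 302.5 million years to E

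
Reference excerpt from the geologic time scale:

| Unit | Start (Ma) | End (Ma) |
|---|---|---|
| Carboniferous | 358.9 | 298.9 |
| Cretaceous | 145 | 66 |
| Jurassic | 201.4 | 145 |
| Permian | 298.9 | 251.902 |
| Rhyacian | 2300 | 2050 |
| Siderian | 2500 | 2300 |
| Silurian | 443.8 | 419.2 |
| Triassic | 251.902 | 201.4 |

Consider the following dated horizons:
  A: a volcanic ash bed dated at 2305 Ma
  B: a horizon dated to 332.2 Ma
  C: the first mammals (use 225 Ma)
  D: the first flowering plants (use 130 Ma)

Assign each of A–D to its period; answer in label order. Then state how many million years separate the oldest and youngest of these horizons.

A — Siderian; B — Carboniferous; C — Triassic; D — Cretaceous; span 2175 million years

Match each age against the start–end ranges in the excerpt: A = 2305 Ma → Siderian (2500–2300); B = 332.2 Ma → Carboniferous (358.9–298.9); C = 225 Ma → Triassic (251.902–201.4); D = 130 Ma → Cretaceous (145–66).
The largest age is 2305 Ma and the smallest is 130 Ma; their difference is 2175 Myr.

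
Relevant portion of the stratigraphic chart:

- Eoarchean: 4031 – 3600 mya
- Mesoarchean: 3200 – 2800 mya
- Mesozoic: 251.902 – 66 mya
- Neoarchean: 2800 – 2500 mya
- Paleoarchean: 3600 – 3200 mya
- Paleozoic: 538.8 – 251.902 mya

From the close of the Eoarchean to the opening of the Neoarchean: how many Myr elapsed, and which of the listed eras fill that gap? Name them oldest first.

800 million years; Paleoarchean, Mesoarchean

End of Eoarchean = 3600 Ma; start of Neoarchean = 2800 Ma.
Gap = 3600 − 2800 = 800 Myr.
Eras wholly inside 3600–2800 Ma: Paleoarchean (3600–3200), Mesoarchean (3200–2800).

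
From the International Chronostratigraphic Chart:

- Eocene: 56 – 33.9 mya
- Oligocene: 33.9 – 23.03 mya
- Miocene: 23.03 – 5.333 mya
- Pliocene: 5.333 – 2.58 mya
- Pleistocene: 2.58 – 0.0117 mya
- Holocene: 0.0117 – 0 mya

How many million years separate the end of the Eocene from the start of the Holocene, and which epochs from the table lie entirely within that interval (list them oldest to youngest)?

End of Eocene = 33.9 Ma; start of Holocene = 0.0117 Ma.
Gap = 33.9 − 0.0117 = 33.8883 Myr.
Epochs wholly inside 33.9–0.0117 Ma: Oligocene (33.9–23.03), Miocene (23.03–5.333), Pliocene (5.333–2.58), Pleistocene (2.58–0.0117).

33.8883 million years; Oligocene, Miocene, Pliocene, Pleistocene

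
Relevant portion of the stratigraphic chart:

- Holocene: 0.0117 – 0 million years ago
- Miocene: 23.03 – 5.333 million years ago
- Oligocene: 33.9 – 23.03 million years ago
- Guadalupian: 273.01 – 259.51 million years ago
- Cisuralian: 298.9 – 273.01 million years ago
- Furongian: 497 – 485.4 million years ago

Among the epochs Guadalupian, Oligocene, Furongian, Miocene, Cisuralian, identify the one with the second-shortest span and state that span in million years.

Furongian, 11.6 million years

Start − end for each: Guadalupian 273.01 − 259.51 = 13.5; Oligocene 33.9 − 23.03 = 10.87; Furongian 497 − 485.4 = 11.6; Miocene 23.03 − 5.333 = 17.697; Cisuralian 298.9 − 273.01 = 25.89.
Ranking these from shortest: Oligocene < Furongian < Guadalupian < Miocene < Cisuralian.
Position 2 in that ranking is Furongian, which lasted 11.6 Myr.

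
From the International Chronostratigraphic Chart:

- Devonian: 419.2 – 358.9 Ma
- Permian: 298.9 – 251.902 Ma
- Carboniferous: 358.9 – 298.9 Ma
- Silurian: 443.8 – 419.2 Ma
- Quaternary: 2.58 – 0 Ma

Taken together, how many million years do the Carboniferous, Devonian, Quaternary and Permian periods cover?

Each duration: Carboniferous = 60; Devonian = 60.3; Quaternary = 2.58; Permian = 46.998.
Sum: 60 + 60.3 + 2.58 + 46.998 = 169.878 Myr.

169.878 million years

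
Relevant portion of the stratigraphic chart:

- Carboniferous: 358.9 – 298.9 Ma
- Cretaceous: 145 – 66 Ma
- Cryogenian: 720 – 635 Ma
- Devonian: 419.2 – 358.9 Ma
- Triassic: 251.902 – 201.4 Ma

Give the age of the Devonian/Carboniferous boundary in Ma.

358.9 Ma

The Devonian ends and the Carboniferous begins at 358.9 Ma.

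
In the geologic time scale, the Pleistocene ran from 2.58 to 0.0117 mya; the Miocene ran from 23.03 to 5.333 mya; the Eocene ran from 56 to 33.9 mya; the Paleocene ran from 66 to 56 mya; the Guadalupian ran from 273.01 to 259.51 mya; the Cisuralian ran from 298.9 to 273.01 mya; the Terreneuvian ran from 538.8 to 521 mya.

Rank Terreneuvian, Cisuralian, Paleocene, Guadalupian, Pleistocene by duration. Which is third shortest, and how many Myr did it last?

Start − end for each: Terreneuvian 538.8 − 521 = 17.8; Cisuralian 298.9 − 273.01 = 25.89; Paleocene 66 − 56 = 10; Guadalupian 273.01 − 259.51 = 13.5; Pleistocene 2.58 − 0.0117 = 2.5683.
Ranking these from shortest: Pleistocene < Paleocene < Guadalupian < Terreneuvian < Cisuralian.
Position 3 in that ranking is Guadalupian, which lasted 13.5 Myr.

Guadalupian, 13.5 million years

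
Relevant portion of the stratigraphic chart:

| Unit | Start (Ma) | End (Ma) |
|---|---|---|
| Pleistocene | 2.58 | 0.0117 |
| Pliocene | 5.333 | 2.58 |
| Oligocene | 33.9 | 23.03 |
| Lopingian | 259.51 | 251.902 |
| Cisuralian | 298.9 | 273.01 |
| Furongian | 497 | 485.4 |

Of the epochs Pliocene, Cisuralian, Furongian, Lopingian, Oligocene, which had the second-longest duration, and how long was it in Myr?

Start − end for each: Pliocene 5.333 − 2.58 = 2.753; Cisuralian 298.9 − 273.01 = 25.89; Furongian 497 − 485.4 = 11.6; Lopingian 259.51 − 251.902 = 7.608; Oligocene 33.9 − 23.03 = 10.87.
Ranking these from longest: Cisuralian > Furongian > Oligocene > Lopingian > Pliocene.
Position 2 in that ranking is Furongian, which lasted 11.6 Myr.

Furongian, 11.6 million years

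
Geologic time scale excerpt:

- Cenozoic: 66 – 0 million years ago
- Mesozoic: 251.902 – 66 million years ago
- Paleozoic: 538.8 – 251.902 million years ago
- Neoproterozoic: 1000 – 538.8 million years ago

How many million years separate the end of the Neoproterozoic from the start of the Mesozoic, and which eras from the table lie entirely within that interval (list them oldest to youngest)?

End of Neoproterozoic = 538.8 Ma; start of Mesozoic = 251.902 Ma.
Gap = 538.8 − 251.902 = 286.898 Myr.
Eras wholly inside 538.8–251.902 Ma: Paleozoic (538.8–251.902).

286.898 million years; Paleozoic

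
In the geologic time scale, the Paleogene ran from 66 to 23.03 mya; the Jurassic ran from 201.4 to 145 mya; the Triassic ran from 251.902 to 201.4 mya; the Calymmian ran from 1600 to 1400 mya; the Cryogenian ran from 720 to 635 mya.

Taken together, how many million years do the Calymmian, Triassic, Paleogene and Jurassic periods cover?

349.872 million years

Each duration: Calymmian = 200; Triassic = 50.502; Paleogene = 42.97; Jurassic = 56.4.
Sum: 200 + 50.502 + 42.97 + 56.4 = 349.872 Myr.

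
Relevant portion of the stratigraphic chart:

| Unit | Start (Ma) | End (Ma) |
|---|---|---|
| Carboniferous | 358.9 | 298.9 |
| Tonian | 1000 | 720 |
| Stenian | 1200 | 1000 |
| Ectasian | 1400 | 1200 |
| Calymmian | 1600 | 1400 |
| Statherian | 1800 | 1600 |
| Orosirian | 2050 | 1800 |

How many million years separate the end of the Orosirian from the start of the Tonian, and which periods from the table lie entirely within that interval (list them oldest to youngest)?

800 million years; Statherian, Calymmian, Ectasian, Stenian

The Orosirian closes at 1800 Ma and the Tonian opens at 1000 Ma, so the interval is 1800 − 1000 = 800 Myr.
A period fits inside if it starts at or after 1800 Ma and ends at or before 1000 Ma; oldest first that gives Statherian, Calymmian, Ectasian, Stenian.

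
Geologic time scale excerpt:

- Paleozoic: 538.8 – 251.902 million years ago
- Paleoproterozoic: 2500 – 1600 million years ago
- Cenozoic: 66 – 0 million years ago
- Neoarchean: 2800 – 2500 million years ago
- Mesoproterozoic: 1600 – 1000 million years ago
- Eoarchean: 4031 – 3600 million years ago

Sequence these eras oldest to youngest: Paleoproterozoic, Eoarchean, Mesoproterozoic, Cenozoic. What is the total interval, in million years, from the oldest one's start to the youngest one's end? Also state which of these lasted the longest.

Start ages (Ma): Eoarchean 4031, Paleoproterozoic 2500, Mesoproterozoic 1600, Cenozoic 66.
Ordered oldest to youngest: Eoarchean, Paleoproterozoic, Mesoproterozoic, Cenozoic.
Span = 4031 − 0 = 4031 Myr.
Durations: Paleoproterozoic 900, Cenozoic 66, Mesoproterozoic 600, Eoarchean 431 → longest is Paleoproterozoic (900 Myr).

Eoarchean, Paleoproterozoic, Mesoproterozoic, Cenozoic; total span 4031 Myr; longest is Paleoproterozoic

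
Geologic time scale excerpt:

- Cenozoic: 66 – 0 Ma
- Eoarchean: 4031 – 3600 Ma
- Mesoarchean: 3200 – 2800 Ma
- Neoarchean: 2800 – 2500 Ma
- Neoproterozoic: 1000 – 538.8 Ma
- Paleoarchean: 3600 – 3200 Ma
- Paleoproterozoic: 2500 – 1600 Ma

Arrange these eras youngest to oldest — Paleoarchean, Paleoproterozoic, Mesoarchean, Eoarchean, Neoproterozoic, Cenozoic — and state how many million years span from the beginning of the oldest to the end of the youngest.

Start ages (Ma): Eoarchean 4031, Paleoarchean 3600, Mesoarchean 3200, Paleoproterozoic 2500, Neoproterozoic 1000, Cenozoic 66.
Ordered youngest to oldest: Cenozoic, Neoproterozoic, Paleoproterozoic, Mesoarchean, Paleoarchean, Eoarchean.
Span = 4031 − 0 = 4031 Myr.

Cenozoic, Neoproterozoic, Paleoproterozoic, Mesoarchean, Paleoarchean, Eoarchean; total span 4031 Myr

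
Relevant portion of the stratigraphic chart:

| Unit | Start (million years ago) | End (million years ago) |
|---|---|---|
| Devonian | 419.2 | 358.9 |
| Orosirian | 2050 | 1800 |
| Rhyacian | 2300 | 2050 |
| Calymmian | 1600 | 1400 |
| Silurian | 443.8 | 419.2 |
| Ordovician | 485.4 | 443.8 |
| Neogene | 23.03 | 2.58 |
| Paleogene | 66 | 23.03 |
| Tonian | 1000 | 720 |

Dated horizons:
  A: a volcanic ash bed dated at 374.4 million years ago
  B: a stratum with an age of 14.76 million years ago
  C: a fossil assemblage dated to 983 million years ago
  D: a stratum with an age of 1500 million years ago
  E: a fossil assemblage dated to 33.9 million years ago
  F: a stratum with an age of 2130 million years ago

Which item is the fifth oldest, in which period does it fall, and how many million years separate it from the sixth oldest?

Larger Ma means older, so oldest first: F 2130 > D 1500 > C 983 > A 374.4 > E 33.9 > B 14.76.
Counting 5 along gives E (33.9 Ma); the excerpt puts that inside the Paleogene, 66–23.03 Ma.
Next in line is B (14.76 Ma), and 33.9 − 14.76 = 19.14 Myr.

E, in the Paleogene; 19.14 million years to B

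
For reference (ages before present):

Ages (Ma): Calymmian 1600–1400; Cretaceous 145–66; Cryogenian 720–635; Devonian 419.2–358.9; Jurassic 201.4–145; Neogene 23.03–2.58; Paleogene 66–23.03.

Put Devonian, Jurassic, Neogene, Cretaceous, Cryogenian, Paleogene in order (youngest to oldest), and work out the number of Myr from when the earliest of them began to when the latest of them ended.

Start ages (Ma): Cryogenian 720, Devonian 419.2, Jurassic 201.4, Cretaceous 145, Paleogene 66, Neogene 23.03.
Ordered youngest to oldest: Neogene, Paleogene, Cretaceous, Jurassic, Devonian, Cryogenian.
Span = 720 − 2.58 = 717.42 Myr.

Neogene, Paleogene, Cretaceous, Jurassic, Devonian, Cryogenian; total span 717.42 Myr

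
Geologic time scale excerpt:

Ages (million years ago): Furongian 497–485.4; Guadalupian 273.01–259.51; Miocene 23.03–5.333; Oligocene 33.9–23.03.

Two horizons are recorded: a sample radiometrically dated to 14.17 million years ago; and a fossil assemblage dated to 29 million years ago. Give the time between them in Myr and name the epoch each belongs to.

Elapsed time: 29 − 14.17 = 14.83 Myr.
14.17 Ma lies within 23.03–5.333 Ma: Miocene.
29 Ma lies within 33.9–23.03 Ma: Oligocene.

14.83 million years apart; the first in the Miocene, the second in the Oligocene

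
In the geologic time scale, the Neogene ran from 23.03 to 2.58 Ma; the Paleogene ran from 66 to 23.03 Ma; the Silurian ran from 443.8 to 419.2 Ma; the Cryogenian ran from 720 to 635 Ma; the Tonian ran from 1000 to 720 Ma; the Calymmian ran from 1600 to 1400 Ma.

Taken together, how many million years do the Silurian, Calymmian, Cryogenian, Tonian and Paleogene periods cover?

632.57 million years

Each duration: Silurian = 24.6; Calymmian = 200; Cryogenian = 85; Tonian = 280; Paleogene = 42.97.
Sum: 24.6 + 200 + 85 + 280 + 42.97 = 632.57 Myr.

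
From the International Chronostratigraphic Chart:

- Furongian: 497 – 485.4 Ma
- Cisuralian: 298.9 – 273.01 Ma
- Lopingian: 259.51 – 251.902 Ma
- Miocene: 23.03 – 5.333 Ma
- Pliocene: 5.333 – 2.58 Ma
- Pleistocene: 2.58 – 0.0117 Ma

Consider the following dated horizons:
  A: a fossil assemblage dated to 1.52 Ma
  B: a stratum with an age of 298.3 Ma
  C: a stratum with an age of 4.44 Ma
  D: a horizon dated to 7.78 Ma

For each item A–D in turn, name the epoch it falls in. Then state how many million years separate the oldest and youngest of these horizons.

A — Pleistocene; B — Cisuralian; C — Pliocene; D — Miocene; span 296.78 million years

Match each age against the start–end ranges in the excerpt: A = 1.52 Ma → Pleistocene (2.58–0.0117); B = 298.3 Ma → Cisuralian (298.9–273.01); C = 4.44 Ma → Pliocene (5.333–2.58); D = 7.78 Ma → Miocene (23.03–5.333).
The largest age is 298.3 Ma and the smallest is 1.52 Ma; their difference is 296.78 Myr.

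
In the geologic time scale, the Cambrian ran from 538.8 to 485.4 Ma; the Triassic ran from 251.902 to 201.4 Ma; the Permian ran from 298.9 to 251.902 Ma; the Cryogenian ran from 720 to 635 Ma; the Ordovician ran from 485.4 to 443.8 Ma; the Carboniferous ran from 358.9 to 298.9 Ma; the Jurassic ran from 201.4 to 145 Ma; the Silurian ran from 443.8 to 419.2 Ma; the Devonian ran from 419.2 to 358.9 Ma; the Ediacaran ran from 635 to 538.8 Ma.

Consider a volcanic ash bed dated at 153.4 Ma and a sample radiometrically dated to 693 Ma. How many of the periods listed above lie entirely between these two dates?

8

The older date is 693 Ma and the younger is 153.4 Ma.
Periods with start < 693 and end > 153.4 Ma: Ediacaran (635–538.8), Cambrian (538.8–485.4), Ordovician (485.4–443.8), Silurian (443.8–419.2), Devonian (419.2–358.9), Carboniferous (358.9–298.9), Permian (298.9–251.902), Triassic (251.902–201.4).
That is 8 complete periods.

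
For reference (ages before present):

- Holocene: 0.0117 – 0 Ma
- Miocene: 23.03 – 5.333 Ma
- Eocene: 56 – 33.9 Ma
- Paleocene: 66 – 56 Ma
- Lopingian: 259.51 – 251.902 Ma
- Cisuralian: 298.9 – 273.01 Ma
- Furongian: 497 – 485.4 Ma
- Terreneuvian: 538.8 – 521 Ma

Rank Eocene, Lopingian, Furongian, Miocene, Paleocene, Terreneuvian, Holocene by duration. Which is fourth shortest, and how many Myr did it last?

Furongian, 11.6 million years

Start − end for each: Eocene 56 − 33.9 = 22.1; Lopingian 259.51 − 251.902 = 7.608; Furongian 497 − 485.4 = 11.6; Miocene 23.03 − 5.333 = 17.697; Paleocene 66 − 56 = 10; Terreneuvian 538.8 − 521 = 17.8; Holocene 0.0117 − 0 = 0.0117.
Ranking these from shortest: Holocene < Lopingian < Paleocene < Furongian < Miocene < Terreneuvian < Eocene.
Position 4 in that ranking is Furongian, which lasted 11.6 Myr.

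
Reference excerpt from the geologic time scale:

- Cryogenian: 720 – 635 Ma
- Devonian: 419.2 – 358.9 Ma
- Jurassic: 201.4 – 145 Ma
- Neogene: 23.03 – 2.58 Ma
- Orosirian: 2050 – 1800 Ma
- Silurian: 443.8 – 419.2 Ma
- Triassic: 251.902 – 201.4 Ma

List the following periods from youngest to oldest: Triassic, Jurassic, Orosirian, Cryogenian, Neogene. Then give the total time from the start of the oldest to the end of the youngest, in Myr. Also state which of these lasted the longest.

Neogene → Jurassic → Triassic → Cryogenian → Orosirian; total span 2047.42 Myr; longest is Orosirian

From the excerpt: Triassic 251.902–201.4; Jurassic 201.4–145; Orosirian 2050–1800; Cryogenian 720–635; Neogene 23.03–2.58 (Ma).
Larger Ma is earlier, so the oldest is Orosirian and the youngest is Neogene; youngest to oldest: Neogene, Jurassic, Triassic, Cryogenian, Orosirian.
Oldest start 2050 minus youngest end 2.58 gives 2047.42 Myr overall.
Individual lengths (start − end): Jurassic 56.4; Cryogenian 85; Neogene 20.45; Orosirian 250; Triassic 50.502. The largest is Orosirian at 250 Myr.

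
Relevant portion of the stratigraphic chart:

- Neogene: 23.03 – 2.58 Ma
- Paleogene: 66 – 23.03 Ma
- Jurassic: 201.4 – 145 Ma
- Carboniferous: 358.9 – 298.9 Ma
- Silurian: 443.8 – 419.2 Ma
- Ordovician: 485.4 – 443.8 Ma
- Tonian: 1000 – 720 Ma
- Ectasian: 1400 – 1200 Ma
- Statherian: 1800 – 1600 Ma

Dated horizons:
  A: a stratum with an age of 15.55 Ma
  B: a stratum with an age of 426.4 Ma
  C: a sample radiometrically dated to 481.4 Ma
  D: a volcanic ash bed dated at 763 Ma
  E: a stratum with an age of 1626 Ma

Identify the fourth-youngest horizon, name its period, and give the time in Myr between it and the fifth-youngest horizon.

Sorted youngest-first by Ma: A (15.55), B (426.4), C (481.4), D (763), E (1626).
The fourth youngest is D at 763 Ma, which lies in 1000–720 Ma: the Tonian.
The fifth youngest is E at 1626 Ma; separation = |763 − 1626| = 863 Myr.

D, in the Tonian; 863 million years to E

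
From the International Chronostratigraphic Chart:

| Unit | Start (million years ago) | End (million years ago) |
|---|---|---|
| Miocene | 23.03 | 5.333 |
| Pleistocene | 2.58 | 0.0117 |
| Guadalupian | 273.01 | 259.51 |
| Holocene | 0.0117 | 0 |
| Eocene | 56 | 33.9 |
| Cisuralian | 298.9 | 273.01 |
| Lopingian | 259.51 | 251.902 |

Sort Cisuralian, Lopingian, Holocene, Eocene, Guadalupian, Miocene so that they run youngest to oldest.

Holocene → Miocene → Eocene → Lopingian → Guadalupian → Cisuralian

Read off each span (Ma): Cisuralian 298.9–273.01; Lopingian 259.51–251.902; Holocene 0.0117–0; Eocene 56–33.9; Guadalupian 273.01–259.51; Miocene 23.03–5.333.
Larger Ma is older, so oldest→youngest is Cisuralian, Guadalupian, Lopingian, Eocene, Miocene, Holocene; reverse it for youngest→oldest.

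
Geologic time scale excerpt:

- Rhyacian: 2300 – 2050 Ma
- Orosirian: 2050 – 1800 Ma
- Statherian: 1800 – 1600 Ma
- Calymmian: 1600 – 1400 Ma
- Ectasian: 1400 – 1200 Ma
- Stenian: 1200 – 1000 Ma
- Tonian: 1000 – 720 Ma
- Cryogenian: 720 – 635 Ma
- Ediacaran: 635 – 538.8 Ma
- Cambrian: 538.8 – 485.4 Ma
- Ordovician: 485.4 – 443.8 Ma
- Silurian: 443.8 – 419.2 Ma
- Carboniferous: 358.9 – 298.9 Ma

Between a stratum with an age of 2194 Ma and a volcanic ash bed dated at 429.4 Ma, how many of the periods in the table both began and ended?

The older date is 2194 Ma and the younger is 429.4 Ma.
Periods with start < 2194 and end > 429.4 Ma: Orosirian (2050–1800), Statherian (1800–1600), Calymmian (1600–1400), Ectasian (1400–1200), Stenian (1200–1000), Tonian (1000–720), Cryogenian (720–635), Ediacaran (635–538.8), Cambrian (538.8–485.4), Ordovician (485.4–443.8).
That is 10 complete periods.

10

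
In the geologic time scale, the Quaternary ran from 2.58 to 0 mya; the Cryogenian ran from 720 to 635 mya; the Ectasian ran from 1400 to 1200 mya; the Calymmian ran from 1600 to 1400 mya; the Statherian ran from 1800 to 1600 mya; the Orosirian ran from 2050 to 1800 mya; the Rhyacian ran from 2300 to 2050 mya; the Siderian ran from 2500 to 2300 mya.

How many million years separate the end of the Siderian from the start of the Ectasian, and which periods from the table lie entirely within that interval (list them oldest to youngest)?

900 million years; Rhyacian, Orosirian, Statherian, Calymmian

The Siderian closes at 2300 Ma and the Ectasian opens at 1400 Ma, so the interval is 2300 − 1400 = 900 Myr.
A period fits inside if it starts at or after 2300 Ma and ends at or before 1400 Ma; oldest first that gives Rhyacian, Orosirian, Statherian, Calymmian.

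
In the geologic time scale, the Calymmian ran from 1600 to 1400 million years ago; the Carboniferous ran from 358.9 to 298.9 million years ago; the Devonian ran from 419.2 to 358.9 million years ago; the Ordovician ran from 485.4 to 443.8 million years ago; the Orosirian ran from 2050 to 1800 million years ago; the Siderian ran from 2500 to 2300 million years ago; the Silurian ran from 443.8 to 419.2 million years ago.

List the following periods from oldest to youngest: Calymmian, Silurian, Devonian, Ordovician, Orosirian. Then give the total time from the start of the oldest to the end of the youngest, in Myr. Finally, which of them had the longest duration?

Start ages (Ma): Orosirian 2050, Calymmian 1600, Ordovician 485.4, Silurian 443.8, Devonian 419.2.
Ordered oldest to youngest: Orosirian, Calymmian, Ordovician, Silurian, Devonian.
Span = 2050 − 358.9 = 1691.1 Myr.
Durations: Calymmian 200, Devonian 60.3, Orosirian 250, Ordovician 41.6, Silurian 24.6 → longest is Orosirian (250 Myr).

Orosirian → Calymmian → Ordovician → Silurian → Devonian; total span 1691.1 Myr; longest is Orosirian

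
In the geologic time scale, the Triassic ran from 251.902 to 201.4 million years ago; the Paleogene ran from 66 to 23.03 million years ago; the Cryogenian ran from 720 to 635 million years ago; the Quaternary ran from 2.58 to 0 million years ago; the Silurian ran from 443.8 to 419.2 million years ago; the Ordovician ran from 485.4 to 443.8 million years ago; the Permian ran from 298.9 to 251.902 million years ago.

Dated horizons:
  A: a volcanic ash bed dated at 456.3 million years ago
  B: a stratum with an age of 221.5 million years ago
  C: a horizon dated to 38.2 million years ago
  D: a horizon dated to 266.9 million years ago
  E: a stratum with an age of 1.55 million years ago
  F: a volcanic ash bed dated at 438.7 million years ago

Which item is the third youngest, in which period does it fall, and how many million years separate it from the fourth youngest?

Smaller Ma means younger, so youngest first: E 1.55 < C 38.2 < B 221.5 < D 266.9 < F 438.7 < A 456.3.
Counting 3 along gives B (221.5 Ma); the excerpt puts that inside the Triassic, 251.902–201.4 Ma.
Next in line is D (266.9 Ma), and 266.9 − 221.5 = 45.4 Myr.

B, in the Triassic; 45.4 million years to D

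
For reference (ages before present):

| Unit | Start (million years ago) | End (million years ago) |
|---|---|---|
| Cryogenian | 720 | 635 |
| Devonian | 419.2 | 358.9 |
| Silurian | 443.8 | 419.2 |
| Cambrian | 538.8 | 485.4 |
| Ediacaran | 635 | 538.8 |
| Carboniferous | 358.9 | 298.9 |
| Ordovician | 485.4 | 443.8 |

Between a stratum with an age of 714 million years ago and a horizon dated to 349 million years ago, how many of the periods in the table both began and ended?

The older date is 714 Ma and the younger is 349 Ma.
Periods with start < 714 and end > 349 Ma: Ediacaran (635–538.8), Cambrian (538.8–485.4), Ordovician (485.4–443.8), Silurian (443.8–419.2), Devonian (419.2–358.9).
That is 5 complete periods.

5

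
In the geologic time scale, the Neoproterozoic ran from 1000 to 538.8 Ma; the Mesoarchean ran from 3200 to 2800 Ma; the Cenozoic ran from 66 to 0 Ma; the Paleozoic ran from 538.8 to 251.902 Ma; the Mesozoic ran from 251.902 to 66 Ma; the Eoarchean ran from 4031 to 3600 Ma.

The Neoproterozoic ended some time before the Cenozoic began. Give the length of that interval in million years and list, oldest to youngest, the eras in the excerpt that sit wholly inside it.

The Neoproterozoic closes at 538.8 Ma and the Cenozoic opens at 66 Ma, so the interval is 538.8 − 66 = 472.8 Myr.
An era fits inside if it starts at or after 538.8 Ma and ends at or before 66 Ma; oldest first that gives Paleozoic, Mesozoic.

472.8 million years; Paleozoic, Mesozoic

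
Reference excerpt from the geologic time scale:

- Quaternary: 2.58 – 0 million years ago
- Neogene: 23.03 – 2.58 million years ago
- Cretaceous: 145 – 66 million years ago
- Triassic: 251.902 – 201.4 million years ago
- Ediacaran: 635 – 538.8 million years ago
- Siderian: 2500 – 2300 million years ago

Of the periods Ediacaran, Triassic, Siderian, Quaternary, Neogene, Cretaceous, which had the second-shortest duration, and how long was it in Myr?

Neogene, 20.45 million years

Start − end for each: Ediacaran 635 − 538.8 = 96.2; Triassic 251.902 − 201.4 = 50.502; Siderian 2500 − 2300 = 200; Quaternary 2.58 − 0 = 2.58; Neogene 23.03 − 2.58 = 20.45; Cretaceous 145 − 66 = 79.
Ranking these from shortest: Quaternary < Neogene < Triassic < Cretaceous < Ediacaran < Siderian.
Position 2 in that ranking is Neogene, which lasted 20.45 Myr.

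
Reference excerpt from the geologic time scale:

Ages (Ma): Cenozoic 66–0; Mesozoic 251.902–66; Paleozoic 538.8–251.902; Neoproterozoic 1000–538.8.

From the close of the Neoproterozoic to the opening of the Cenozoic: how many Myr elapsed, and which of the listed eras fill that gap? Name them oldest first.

472.8 million years; Paleozoic, Mesozoic

End of Neoproterozoic = 538.8 Ma; start of Cenozoic = 66 Ma.
Gap = 538.8 − 66 = 472.8 Myr.
Eras wholly inside 538.8–66 Ma: Paleozoic (538.8–251.902), Mesozoic (251.902–66).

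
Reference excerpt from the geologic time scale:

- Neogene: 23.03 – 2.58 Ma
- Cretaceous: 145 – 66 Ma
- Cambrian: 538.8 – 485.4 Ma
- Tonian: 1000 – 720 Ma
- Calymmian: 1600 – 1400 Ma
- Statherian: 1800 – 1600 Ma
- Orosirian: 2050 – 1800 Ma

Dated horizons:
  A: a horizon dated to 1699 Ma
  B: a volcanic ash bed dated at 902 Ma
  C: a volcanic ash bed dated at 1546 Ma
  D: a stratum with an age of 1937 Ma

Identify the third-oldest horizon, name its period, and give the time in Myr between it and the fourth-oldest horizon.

C, in the Calymmian; 644 million years to B

Sorted oldest-first by Ma: D (1937), A (1699), C (1546), B (902).
The third oldest is C at 1546 Ma, which lies in 1600–1400 Ma: the Calymmian.
The fourth oldest is B at 902 Ma; separation = |1546 − 902| = 644 Myr.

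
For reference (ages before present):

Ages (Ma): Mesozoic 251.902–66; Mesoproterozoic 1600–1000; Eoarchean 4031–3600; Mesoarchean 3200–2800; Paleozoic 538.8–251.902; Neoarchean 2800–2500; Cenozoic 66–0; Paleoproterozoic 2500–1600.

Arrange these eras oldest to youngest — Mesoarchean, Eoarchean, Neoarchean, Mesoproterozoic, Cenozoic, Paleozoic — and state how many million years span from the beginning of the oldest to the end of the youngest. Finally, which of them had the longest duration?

Eoarchean, Mesoarchean, Neoarchean, Mesoproterozoic, Paleozoic, Cenozoic; total span 4031 Myr; longest is Mesoproterozoic

From the excerpt: Mesoarchean 3200–2800; Eoarchean 4031–3600; Neoarchean 2800–2500; Mesoproterozoic 1600–1000; Cenozoic 66–0; Paleozoic 538.8–251.902 (Ma).
Larger Ma is earlier, so the oldest is Eoarchean and the youngest is Cenozoic; oldest to youngest: Eoarchean, Mesoarchean, Neoarchean, Mesoproterozoic, Paleozoic, Cenozoic.
Oldest start 4031 minus youngest end 0 gives 4031 Myr overall.
Individual lengths (start − end): Mesoarchean 400; Paleozoic 286.898; Mesoproterozoic 600; Neoarchean 300; Cenozoic 66; Eoarchean 431. The largest is Mesoproterozoic at 600 Myr.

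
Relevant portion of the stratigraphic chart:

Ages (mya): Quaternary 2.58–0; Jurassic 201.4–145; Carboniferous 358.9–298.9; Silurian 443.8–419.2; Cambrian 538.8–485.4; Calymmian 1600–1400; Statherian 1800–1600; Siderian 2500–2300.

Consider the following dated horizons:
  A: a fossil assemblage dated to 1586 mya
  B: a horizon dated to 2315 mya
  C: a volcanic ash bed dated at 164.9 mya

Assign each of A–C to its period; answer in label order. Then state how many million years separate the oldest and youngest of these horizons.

A: 1586 Ma lies in 1600–1400 Ma, so Calymmian.
B: 2315 Ma lies in 2500–2300 Ma, so Siderian.
C: 164.9 Ma lies in 201.4–145 Ma, so Jurassic.
Oldest = 2315 Ma, youngest = 164.9 Ma → span 2150.1 Myr.

A — Calymmian; B — Siderian; C — Jurassic; span 2150.1 million years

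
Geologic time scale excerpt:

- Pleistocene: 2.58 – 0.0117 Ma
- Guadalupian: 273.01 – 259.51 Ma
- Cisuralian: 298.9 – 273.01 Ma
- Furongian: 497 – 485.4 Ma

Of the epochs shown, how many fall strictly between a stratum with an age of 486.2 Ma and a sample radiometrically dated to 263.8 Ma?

1

486.2 Ma sits inside the Furongian (497–485.4) and 263.8 Ma inside the Guadalupian (273.01–259.51); neither of those is wholly between the two dates.
The listed epochs lying completely between them are Cisuralian — 1 in all.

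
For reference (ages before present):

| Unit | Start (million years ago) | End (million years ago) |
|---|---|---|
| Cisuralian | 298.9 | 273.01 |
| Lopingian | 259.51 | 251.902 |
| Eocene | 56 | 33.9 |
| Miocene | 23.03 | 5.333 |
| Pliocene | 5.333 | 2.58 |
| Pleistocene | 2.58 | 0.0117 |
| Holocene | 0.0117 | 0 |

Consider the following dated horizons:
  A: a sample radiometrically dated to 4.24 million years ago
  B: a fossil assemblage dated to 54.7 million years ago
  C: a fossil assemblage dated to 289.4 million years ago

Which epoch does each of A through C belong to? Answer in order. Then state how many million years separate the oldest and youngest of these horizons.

A — Pliocene; B — Eocene; C — Cisuralian; span 285.16 million years

A: 4.24 Ma lies in 5.333–2.58 Ma, so Pliocene.
B: 54.7 Ma lies in 56–33.9 Ma, so Eocene.
C: 289.4 Ma lies in 298.9–273.01 Ma, so Cisuralian.
Oldest = 289.4 Ma, youngest = 4.24 Ma → span 285.16 Myr.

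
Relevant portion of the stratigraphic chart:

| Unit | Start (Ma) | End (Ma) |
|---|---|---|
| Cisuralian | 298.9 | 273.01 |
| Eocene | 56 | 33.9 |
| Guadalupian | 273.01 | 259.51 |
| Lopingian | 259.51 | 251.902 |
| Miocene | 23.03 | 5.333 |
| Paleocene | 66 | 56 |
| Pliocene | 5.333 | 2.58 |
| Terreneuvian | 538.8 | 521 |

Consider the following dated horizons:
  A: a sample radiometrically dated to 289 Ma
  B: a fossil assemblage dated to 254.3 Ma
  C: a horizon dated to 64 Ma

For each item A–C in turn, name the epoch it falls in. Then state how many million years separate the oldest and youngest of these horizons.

A: 289 Ma lies in 298.9–273.01 Ma, so Cisuralian.
B: 254.3 Ma lies in 259.51–251.902 Ma, so Lopingian.
C: 64 Ma lies in 66–56 Ma, so Paleocene.
Oldest = 289 Ma, youngest = 64 Ma → span 225 Myr.

A — Cisuralian; B — Lopingian; C — Paleocene; span 225 million years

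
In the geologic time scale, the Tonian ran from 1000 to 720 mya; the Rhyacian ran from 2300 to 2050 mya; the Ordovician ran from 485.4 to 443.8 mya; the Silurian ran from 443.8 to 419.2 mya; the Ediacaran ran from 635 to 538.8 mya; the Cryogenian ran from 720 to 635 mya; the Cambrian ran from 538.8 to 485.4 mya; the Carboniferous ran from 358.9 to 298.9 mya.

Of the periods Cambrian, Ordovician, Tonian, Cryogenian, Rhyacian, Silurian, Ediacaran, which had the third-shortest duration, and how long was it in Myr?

Durations: Cambrian 53.4; Ordovician 41.6; Tonian 280; Cryogenian 85; Rhyacian 250; Silurian 24.6; Ediacaran 96.2 Myr.
Sorted shortest-first: Silurian (24.6), Ordovician (41.6), Cambrian (53.4), Cryogenian (85), Ediacaran (96.2), Rhyacian (250), Tonian (280).
The third shortest is Cambrian at 53.4 Myr.

Cambrian, 53.4 million years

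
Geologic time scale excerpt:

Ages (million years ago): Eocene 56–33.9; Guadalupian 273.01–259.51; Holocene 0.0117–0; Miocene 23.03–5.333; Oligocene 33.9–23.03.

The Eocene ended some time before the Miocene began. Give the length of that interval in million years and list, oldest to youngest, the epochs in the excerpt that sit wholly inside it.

10.87 million years; Oligocene

The Eocene closes at 33.9 Ma and the Miocene opens at 23.03 Ma, so the interval is 33.9 − 23.03 = 10.87 Myr.
An epoch fits inside if it starts at or after 33.9 Ma and ends at or before 23.03 Ma; oldest first that gives Oligocene.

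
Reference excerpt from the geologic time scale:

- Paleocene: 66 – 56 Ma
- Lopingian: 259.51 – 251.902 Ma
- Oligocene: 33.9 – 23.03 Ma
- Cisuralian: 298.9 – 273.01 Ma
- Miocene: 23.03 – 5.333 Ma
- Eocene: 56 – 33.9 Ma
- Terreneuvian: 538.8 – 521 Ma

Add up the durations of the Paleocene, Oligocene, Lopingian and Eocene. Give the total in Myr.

50.578 million years

Duration is start − end for each: (66 − 56) + (33.9 − 23.03) + (259.51 − 251.902) + (56 − 33.9).
That is 10 + 10.87 + 7.608 + 22.1, which totals 50.578 million years.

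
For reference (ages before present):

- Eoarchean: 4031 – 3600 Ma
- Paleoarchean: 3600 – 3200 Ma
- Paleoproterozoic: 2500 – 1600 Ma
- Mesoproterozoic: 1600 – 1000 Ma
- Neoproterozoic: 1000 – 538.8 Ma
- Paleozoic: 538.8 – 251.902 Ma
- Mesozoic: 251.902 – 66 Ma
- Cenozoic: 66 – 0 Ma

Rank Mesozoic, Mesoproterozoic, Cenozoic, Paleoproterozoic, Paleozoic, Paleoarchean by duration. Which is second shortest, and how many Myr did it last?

Mesozoic, 185.902 million years

Start − end for each: Mesozoic 251.902 − 66 = 185.902; Mesoproterozoic 1600 − 1000 = 600; Cenozoic 66 − 0 = 66; Paleoproterozoic 2500 − 1600 = 900; Paleozoic 538.8 − 251.902 = 286.898; Paleoarchean 3600 − 3200 = 400.
Ranking these from shortest: Cenozoic < Mesozoic < Paleozoic < Paleoarchean < Mesoproterozoic < Paleoproterozoic.
Position 2 in that ranking is Mesozoic, which lasted 185.902 Myr.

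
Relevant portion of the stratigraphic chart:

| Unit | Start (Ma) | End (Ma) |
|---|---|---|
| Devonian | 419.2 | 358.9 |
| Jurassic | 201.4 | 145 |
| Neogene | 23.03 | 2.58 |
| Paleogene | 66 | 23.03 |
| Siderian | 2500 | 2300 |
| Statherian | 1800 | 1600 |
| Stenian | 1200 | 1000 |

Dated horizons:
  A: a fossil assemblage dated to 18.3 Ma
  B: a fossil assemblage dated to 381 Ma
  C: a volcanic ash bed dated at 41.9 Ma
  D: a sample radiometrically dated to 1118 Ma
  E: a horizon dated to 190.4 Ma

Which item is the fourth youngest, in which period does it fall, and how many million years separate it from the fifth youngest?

B, in the Devonian; 737 million years to D

Sorted youngest-first by Ma: A (18.3), C (41.9), E (190.4), B (381), D (1118).
The fourth youngest is B at 381 Ma, which lies in 419.2–358.9 Ma: the Devonian.
The fifth youngest is D at 1118 Ma; separation = |381 − 1118| = 737 Myr.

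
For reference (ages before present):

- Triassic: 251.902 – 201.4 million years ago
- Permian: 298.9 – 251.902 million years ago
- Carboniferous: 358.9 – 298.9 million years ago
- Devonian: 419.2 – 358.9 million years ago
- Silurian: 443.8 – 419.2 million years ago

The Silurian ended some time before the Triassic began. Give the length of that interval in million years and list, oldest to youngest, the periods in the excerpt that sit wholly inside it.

The Silurian closes at 419.2 Ma and the Triassic opens at 251.902 Ma, so the interval is 419.2 − 251.902 = 167.298 Myr.
A period fits inside if it starts at or after 419.2 Ma and ends at or before 251.902 Ma; oldest first that gives Devonian, Carboniferous, Permian.

167.298 million years; Devonian, Carboniferous, Permian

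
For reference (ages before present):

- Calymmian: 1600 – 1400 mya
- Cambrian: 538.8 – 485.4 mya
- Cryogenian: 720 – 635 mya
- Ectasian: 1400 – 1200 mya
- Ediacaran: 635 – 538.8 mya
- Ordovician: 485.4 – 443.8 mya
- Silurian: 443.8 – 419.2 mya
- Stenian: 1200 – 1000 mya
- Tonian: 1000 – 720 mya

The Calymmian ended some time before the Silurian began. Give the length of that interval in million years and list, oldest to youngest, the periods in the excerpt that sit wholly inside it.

956.2 million years; Ectasian, Stenian, Tonian, Cryogenian, Ediacaran, Cambrian, Ordovician

The Calymmian closes at 1400 Ma and the Silurian opens at 443.8 Ma, so the interval is 1400 − 443.8 = 956.2 Myr.
A period fits inside if it starts at or after 1400 Ma and ends at or before 443.8 Ma; oldest first that gives Ectasian, Stenian, Tonian, Cryogenian, Ediacaran, Cambrian, Ordovician.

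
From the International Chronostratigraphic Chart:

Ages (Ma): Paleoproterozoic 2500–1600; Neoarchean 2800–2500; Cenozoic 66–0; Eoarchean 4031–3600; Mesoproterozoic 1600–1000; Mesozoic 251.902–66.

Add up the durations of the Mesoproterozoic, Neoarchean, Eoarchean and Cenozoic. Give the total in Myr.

1397 million years

Each duration: Mesoproterozoic = 600; Neoarchean = 300; Eoarchean = 431; Cenozoic = 66.
Sum: 600 + 300 + 431 + 66 = 1397 Myr.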